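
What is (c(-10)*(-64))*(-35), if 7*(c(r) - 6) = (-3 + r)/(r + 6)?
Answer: 14480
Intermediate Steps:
c(r) = 6 + (-3 + r)/(7*(6 + r)) (c(r) = 6 + ((-3 + r)/(r + 6))/7 = 6 + ((-3 + r)/(6 + r))/7 = 6 + (-3 + r)/(7*(6 + r)))
(c(-10)*(-64))*(-35) = (((249 + 43*(-10))/(7*(6 - 10)))*(-64))*(-35) = (((1/7)*(249 - 430)/(-4))*(-64))*(-35) = (((1/7)*(-1/4)*(-181))*(-64))*(-35) = ((181/28)*(-64))*(-35) = -2896/7*(-35) = 14480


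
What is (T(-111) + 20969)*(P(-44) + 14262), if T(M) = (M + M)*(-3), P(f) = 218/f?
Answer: 6785925925/22 ≈ 3.0845e+8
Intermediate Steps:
T(M) = -6*M (T(M) = (2*M)*(-3) = -6*M)
(T(-111) + 20969)*(P(-44) + 14262) = (-6*(-111) + 20969)*(218/(-44) + 14262) = (666 + 20969)*(218*(-1/44) + 14262) = 21635*(-109/22 + 14262) = 21635*(313655/22) = 6785925925/22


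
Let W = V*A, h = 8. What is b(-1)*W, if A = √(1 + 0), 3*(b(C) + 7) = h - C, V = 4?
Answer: -16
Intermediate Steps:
b(C) = -13/3 - C/3 (b(C) = -7 + (8 - C)/3 = -7 + (8/3 - C/3) = -13/3 - C/3)
A = 1 (A = √1 = 1)
W = 4 (W = 4*1 = 4)
b(-1)*W = (-13/3 - ⅓*(-1))*4 = (-13/3 + ⅓)*4 = -4*4 = -16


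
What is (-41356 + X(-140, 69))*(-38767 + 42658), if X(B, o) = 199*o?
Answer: -107488875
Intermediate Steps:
(-41356 + X(-140, 69))*(-38767 + 42658) = (-41356 + 199*69)*(-38767 + 42658) = (-41356 + 13731)*3891 = -27625*3891 = -107488875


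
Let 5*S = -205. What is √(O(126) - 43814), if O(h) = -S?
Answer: I*√43773 ≈ 209.22*I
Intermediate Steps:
S = -41 (S = (⅕)*(-205) = -41)
O(h) = 41 (O(h) = -1*(-41) = 41)
√(O(126) - 43814) = √(41 - 43814) = √(-43773) = I*√43773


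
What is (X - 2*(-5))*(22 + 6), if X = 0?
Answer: 280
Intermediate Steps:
(X - 2*(-5))*(22 + 6) = (0 - 2*(-5))*(22 + 6) = (0 + 10)*28 = 10*28 = 280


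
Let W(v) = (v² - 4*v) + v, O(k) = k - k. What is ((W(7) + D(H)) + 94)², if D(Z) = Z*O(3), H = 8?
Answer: 14884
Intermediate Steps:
O(k) = 0
W(v) = v² - 3*v
D(Z) = 0 (D(Z) = Z*0 = 0)
((W(7) + D(H)) + 94)² = ((7*(-3 + 7) + 0) + 94)² = ((7*4 + 0) + 94)² = ((28 + 0) + 94)² = (28 + 94)² = 122² = 14884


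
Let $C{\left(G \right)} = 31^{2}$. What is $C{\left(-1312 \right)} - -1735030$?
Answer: $1735991$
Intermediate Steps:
$C{\left(G \right)} = 961$
$C{\left(-1312 \right)} - -1735030 = 961 - -1735030 = 961 + 1735030 = 1735991$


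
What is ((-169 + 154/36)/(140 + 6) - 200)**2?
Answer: 279380959225/6906384 ≈ 40453.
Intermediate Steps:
((-169 + 154/36)/(140 + 6) - 200)**2 = ((-169 + 154*(1/36))/146 - 200)**2 = ((-169 + 77/18)*(1/146) - 200)**2 = (-2965/18*1/146 - 200)**2 = (-2965/2628 - 200)**2 = (-528565/2628)**2 = 279380959225/6906384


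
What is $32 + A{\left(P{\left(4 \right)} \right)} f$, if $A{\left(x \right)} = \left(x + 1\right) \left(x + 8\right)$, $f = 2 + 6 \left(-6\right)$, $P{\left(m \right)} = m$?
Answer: $-2008$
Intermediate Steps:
$f = -34$ ($f = 2 - 36 = -34$)
$A{\left(x \right)} = \left(1 + x\right) \left(8 + x\right)$
$32 + A{\left(P{\left(4 \right)} \right)} f = 32 + \left(8 + 4^{2} + 9 \cdot 4\right) \left(-34\right) = 32 + \left(8 + 16 + 36\right) \left(-34\right) = 32 + 60 \left(-34\right) = 32 - 2040 = -2008$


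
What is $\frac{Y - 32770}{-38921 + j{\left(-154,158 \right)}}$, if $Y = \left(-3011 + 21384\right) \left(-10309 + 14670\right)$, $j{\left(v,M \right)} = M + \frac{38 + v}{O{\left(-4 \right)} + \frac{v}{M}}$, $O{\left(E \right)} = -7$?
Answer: $- \frac{25228943145}{12205763} \approx -2067.0$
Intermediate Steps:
$j{\left(v,M \right)} = M + \frac{38 + v}{-7 + \frac{v}{M}}$
$Y = 80124653$ ($Y = 18373 \cdot 4361 = 80124653$)
$\frac{Y - 32770}{-38921 + j{\left(-154,158 \right)}} = \frac{80124653 - 32770}{-38921 + \frac{158 \left(38 - 1106 + 2 \left(-154\right)\right)}{-154 - 1106}} = \frac{80091883}{-38921 + \frac{158 \left(38 - 1106 - 308\right)}{-154 - 1106}} = \frac{80091883}{-38921 + 158 \frac{1}{-1260} \left(-1376\right)} = \frac{80091883}{-38921 + 158 \left(- \frac{1}{1260}\right) \left(-1376\right)} = \frac{80091883}{-38921 + \frac{54352}{315}} = \frac{80091883}{- \frac{12205763}{315}} = 80091883 \left(- \frac{315}{12205763}\right) = - \frac{25228943145}{12205763}$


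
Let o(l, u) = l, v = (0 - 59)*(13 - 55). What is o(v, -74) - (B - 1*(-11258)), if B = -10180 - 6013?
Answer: 7413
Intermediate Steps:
B = -16193
v = 2478 (v = -59*(-42) = 2478)
o(v, -74) - (B - 1*(-11258)) = 2478 - (-16193 - 1*(-11258)) = 2478 - (-16193 + 11258) = 2478 - 1*(-4935) = 2478 + 4935 = 7413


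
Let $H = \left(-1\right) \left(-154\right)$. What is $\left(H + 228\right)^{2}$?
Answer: $145924$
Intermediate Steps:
$H = 154$
$\left(H + 228\right)^{2} = \left(154 + 228\right)^{2} = 382^{2} = 145924$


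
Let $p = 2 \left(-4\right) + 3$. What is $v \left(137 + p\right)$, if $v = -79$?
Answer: $-10428$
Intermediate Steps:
$p = -5$ ($p = -8 + 3 = -5$)
$v \left(137 + p\right) = - 79 \left(137 - 5\right) = \left(-79\right) 132 = -10428$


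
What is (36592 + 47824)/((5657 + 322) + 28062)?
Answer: 84416/34041 ≈ 2.4798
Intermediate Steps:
(36592 + 47824)/((5657 + 322) + 28062) = 84416/(5979 + 28062) = 84416/34041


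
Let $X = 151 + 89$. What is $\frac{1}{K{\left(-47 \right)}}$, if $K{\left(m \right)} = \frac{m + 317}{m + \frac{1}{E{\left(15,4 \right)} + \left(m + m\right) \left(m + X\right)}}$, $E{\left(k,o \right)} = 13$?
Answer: $- \frac{426032}{2447415} \approx -0.17407$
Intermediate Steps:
$X = 240$
$K{\left(m \right)} = \frac{317 + m}{m + \frac{1}{13 + 2 m \left(240 + m\right)}}$ ($K{\left(m \right)} = \frac{m + 317}{m + \frac{1}{13 + \left(m + m\right) \left(m + 240\right)}} = \frac{317 + m}{m + \frac{1}{13 + 2 m \left(240 + m\right)}}$)
$\frac{1}{K{\left(-47 \right)}} = \frac{1}{\frac{1}{1 + 2 \left(-47\right)^{3} + 13 \left(-47\right) + 480 \left(-47\right)^{2}} \left(4121 + 2 \left(-47\right)^{3} + 1114 \left(-47\right)^{2} + 152173 \left(-47\right)\right)} = \frac{1}{\frac{1}{1 + 2 \left(-103823\right) - 611 + 480 \cdot 2209} \left(4121 + 2 \left(-103823\right) + 1114 \cdot 2209 - 7152131\right)} = \frac{1}{\frac{1}{1 - 207646 - 611 + 1060320} \left(4121 - 207646 + 2460826 - 7152131\right)} = \frac{1}{\frac{1}{852064} \left(-4894830\right)} = \frac{1}{- \frac{2447415}{426032}} = - \frac{426032}{2447415}$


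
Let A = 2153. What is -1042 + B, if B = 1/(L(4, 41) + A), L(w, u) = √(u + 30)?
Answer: -4830020043/4635338 - √71/4635338 ≈ -1042.0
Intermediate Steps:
L(w, u) = √(30 + u)
B = 1/(2153 + √71) (B = 1/(√(30 + 41) + 2153) = 1/(√71 + 2153) = 1/(2153 + √71) ≈ 0.00046266)
-1042 + B = -1042 + (2153/4635338 - √71/4635338) = -4830020043/4635338 - √71/4635338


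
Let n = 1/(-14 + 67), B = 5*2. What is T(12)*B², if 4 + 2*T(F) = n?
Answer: -10550/53 ≈ -199.06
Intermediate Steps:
B = 10
n = 1/53 ≈ 0.018868
T(F) = -211/106 (T(F) = -2 + (½)*(1/53) = -2 + 1/106 = -211/106)
T(12)*B² = -211/106*10² = -211/106*100 = -10550/53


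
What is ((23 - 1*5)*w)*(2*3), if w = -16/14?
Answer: -864/7 ≈ -123.43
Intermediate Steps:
w = -8/7 (w = -16*1/14 = -8/7 ≈ -1.1429)
((23 - 1*5)*w)*(2*3) = ((23 - 1*5)*(-8/7))*(2*3) = ((23 - 5)*(-8/7))*6 = (18*(-8/7))*6 = -144/7*6 = -864/7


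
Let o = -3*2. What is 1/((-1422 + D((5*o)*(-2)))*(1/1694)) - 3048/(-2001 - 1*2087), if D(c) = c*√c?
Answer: -2154022/3662337 - 2420*√15/21501 ≈ -1.0241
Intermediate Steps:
o = -6
D(c) = c^(3/2)
1/((-1422 + D((5*o)*(-2)))*(1/1694)) - 3048/(-2001 - 1*2087) = 1/((-1422 + ((5*(-6))*(-2))^(3/2))*(1/1694)) - 3048/(-2001 - 1*2087) = 1/((-1422 + (-30*(-2))^(3/2))*(1/1694)) - 3048/(-2001 - 2087) = 1694/(-1422 + 60^(3/2)) - 3048/(-4088) = 1694/(-1422 + 120*√15) - 3048*(-1/4088) = 1694/(-1422 + 120*√15) + 381/511 = 381/511 + 1694/(-1422 + 120*√15)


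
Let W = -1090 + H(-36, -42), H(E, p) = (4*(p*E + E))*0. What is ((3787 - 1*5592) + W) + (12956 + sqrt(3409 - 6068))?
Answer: 10061 + I*sqrt(2659) ≈ 10061.0 + 51.565*I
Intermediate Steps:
H(E, p) = 0 (H(E, p) = (4*(E*p + E))*0 = (4*(E + E*p))*0 = (4*E + 4*E*p)*0 = 0)
W = -1090 (W = -1090 + 0 = -1090)
((3787 - 1*5592) + W) + (12956 + sqrt(3409 - 6068)) = ((3787 - 1*5592) - 1090) + (12956 + sqrt(3409 - 6068)) = ((3787 - 5592) - 1090) + (12956 + sqrt(-2659)) = (-1805 - 1090) + (12956 + I*sqrt(2659)) = -2895 + (12956 + I*sqrt(2659)) = 10061 + I*sqrt(2659)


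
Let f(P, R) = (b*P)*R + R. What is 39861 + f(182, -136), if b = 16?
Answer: -356307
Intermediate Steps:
f(P, R) = R + 16*P*R (f(P, R) = (16*P)*R + R = 16*P*R + R = R + 16*P*R)
39861 + f(182, -136) = 39861 - 136*(1 + 16*182) = 39861 - 136*(1 + 2912) = 39861 - 136*2913 = 39861 - 396168 = -356307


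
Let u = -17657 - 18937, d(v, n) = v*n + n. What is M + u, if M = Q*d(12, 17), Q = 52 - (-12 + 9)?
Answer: -24439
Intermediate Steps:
d(v, n) = n + n*v (d(v, n) = n*v + n = n + n*v)
Q = 55 (Q = 52 - 1*(-3) = 52 + 3 = 55)
M = 12155 (M = 55*(17*(1 + 12)) = 55*(17*13) = 55*221 = 12155)
u = -36594
M + u = 12155 - 36594 = -24439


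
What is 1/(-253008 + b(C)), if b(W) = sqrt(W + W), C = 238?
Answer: -9036/2286180271 - sqrt(119)/32006523794 ≈ -3.9528e-6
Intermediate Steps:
b(W) = sqrt(2)*sqrt(W) (b(W) = sqrt(2*W) = sqrt(2)*sqrt(W))
1/(-253008 + b(C)) = 1/(-253008 + sqrt(2)*sqrt(238)) = 1/(-253008 + 2*sqrt(119))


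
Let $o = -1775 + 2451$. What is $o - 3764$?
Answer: $-3088$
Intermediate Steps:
$o = 676$
$o - 3764 = 676 - 3764 = -3088$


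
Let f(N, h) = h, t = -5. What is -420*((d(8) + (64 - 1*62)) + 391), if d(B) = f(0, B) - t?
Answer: -170520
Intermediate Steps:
d(B) = 5 + B (d(B) = B - 1*(-5) = B + 5 = 5 + B)
-420*((d(8) + (64 - 1*62)) + 391) = -420*(((5 + 8) + (64 - 1*62)) + 391) = -420*((13 + (64 - 62)) + 391) = -420*((13 + 2) + 391) = -420*(15 + 391) = -420*406 = -170520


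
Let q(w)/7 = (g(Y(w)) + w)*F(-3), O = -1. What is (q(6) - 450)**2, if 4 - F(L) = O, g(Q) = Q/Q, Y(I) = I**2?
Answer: 42025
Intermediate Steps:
g(Q) = 1
F(L) = 5 (F(L) = 4 - 1*(-1) = 4 + 1 = 5)
q(w) = 35 + 35*w (q(w) = 7*((1 + w)*5) = 7*(5 + 5*w) = 35 + 35*w)
(q(6) - 450)**2 = ((35 + 35*6) - 450)**2 = ((35 + 210) - 450)**2 = (245 - 450)**2 = (-205)**2 = 42025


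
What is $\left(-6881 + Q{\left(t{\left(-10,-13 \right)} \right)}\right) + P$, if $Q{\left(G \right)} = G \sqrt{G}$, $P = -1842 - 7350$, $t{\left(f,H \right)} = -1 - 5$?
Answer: $-16073 - 6 i \sqrt{6} \approx -16073.0 - 14.697 i$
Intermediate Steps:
$t{\left(f,H \right)} = -6$
$P = -9192$ ($P = -1842 - 7350 = -9192$)
$Q{\left(G \right)} = G^{\frac{3}{2}}$
$\left(-6881 + Q{\left(t{\left(-10,-13 \right)} \right)}\right) + P = \left(-6881 + \left(-6\right)^{\frac{3}{2}}\right) - 9192 = \left(-6881 - 6 i \sqrt{6}\right) - 9192 = -16073 - 6 i \sqrt{6}$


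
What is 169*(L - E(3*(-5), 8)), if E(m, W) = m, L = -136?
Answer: -20449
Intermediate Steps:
169*(L - E(3*(-5), 8)) = 169*(-136 - 3*(-5)) = 169*(-136 - 1*(-15)) = 169*(-136 + 15) = 169*(-121) = -20449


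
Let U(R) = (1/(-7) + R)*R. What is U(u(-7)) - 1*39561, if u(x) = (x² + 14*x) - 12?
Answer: -250819/7 ≈ -35831.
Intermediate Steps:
u(x) = -12 + x² + 14*x
U(R) = R*(-⅐ + R) (U(R) = (1*(-⅐) + R)*R = (-⅐ + R)*R = R*(-⅐ + R))
U(u(-7)) - 1*39561 = (-12 + (-7)² + 14*(-7))*(-⅐ + (-12 + (-7)² + 14*(-7))) - 1*39561 = (-12 + 49 - 98)*(-⅐ + (-12 + 49 - 98)) - 39561 = -61*(-⅐ - 61) - 39561 = -61*(-428/7) - 39561 = 26108/7 - 39561 = -250819/7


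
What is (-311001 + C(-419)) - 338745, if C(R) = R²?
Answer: -474185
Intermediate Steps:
(-311001 + C(-419)) - 338745 = (-311001 + (-419)²) - 338745 = (-311001 + 175561) - 338745 = -135440 - 338745 = -474185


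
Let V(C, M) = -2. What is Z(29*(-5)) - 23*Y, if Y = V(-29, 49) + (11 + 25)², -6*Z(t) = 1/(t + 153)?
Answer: -1428577/48 ≈ -29762.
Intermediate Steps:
Z(t) = -1/(6*(153 + t)) (Z(t) = -1/(6*(t + 153)) = -1/(6*(153 + t)))
Y = 1294 (Y = -2 + (11 + 25)² = -2 + 36² = -2 + 1296 = 1294)
Z(29*(-5)) - 23*Y = -1/(918 + 6*(29*(-5))) - 23*1294 = -1/(918 + 6*(-145)) - 29762 = -1/(918 - 870) - 29762 = -1/48 - 29762 = -1428577/48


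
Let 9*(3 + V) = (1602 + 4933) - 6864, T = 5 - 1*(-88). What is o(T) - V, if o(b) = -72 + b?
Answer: 545/9 ≈ 60.556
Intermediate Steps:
T = 93 (T = 5 + 88 = 93)
V = -356/9 (V = -3 + ((1602 + 4933) - 6864)/9 = -3 + (6535 - 6864)/9 = -3 + (1/9)*(-329) = -3 - 329/9 = -356/9 ≈ -39.556)
o(T) - V = (-72 + 93) - 1*(-356/9) = 21 + 356/9 = 545/9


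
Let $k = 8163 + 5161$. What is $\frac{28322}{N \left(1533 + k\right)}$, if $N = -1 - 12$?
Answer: $- \frac{28322}{193141} \approx -0.14664$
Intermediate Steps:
$k = 13324$
$N = -13$ ($N = -1 - 12 = -13$)
$\frac{28322}{N \left(1533 + k\right)} = \frac{28322}{\left(-13\right) \left(1533 + 13324\right)} = \frac{28322}{\left(-13\right) 14857} = \frac{28322}{-193141} = 28322 \left(- \frac{1}{193141}\right) = - \frac{28322}{193141}$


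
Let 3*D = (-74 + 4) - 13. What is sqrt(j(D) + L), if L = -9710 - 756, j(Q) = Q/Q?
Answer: I*sqrt(10465) ≈ 102.3*I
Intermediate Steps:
D = -83/3 (D = ((-74 + 4) - 13)/3 = (-70 - 13)/3 = (1/3)*(-83) = -83/3 ≈ -27.667)
j(Q) = 1
L = -10466
sqrt(j(D) + L) = sqrt(1 - 10466) = sqrt(-10465) = I*sqrt(10465)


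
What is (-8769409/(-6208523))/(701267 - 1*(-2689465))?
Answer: 8769409/21051437608836 ≈ 4.1657e-7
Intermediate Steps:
(-8769409/(-6208523))/(701267 - 1*(-2689465)) = (-8769409*(-1/6208523))/(701267 + 2689465) = (8769409/6208523)/3390732 = (8769409/6208523)*(1/3390732) = 8769409/21051437608836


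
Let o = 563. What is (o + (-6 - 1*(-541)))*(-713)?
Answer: -782874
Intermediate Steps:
(o + (-6 - 1*(-541)))*(-713) = (563 + (-6 - 1*(-541)))*(-713) = (563 + (-6 + 541))*(-713) = (563 + 535)*(-713) = 1098*(-713) = -782874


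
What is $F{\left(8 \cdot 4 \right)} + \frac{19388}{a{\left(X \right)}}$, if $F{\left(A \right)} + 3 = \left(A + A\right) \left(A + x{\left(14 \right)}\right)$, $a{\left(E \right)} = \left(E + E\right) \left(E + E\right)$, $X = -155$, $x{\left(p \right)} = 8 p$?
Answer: $\frac{221347172}{24025} \approx 9213.2$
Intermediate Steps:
$a{\left(E \right)} = 4 E^{2}$ ($a{\left(E \right)} = 2 E 2 E = 4 E^{2}$)
$F{\left(A \right)} = -3 + 2 A \left(112 + A\right)$ ($F{\left(A \right)} = -3 + \left(A + A\right) \left(A + 8 \cdot 14\right) = -3 + 2 A \left(A + 112\right) = -3 + 2 A \left(112 + A\right)$)
$F{\left(8 \cdot 4 \right)} + \frac{19388}{a{\left(X \right)}} = \left(-3 + 2 \left(8 \cdot 4\right)^{2} + 224 \cdot 8 \cdot 4\right) + \frac{19388}{4 \left(-155\right)^{2}} = \left(-3 + 2 \cdot 32^{2} + 224 \cdot 32\right) + \frac{19388}{4 \cdot 24025} = \left(-3 + 2 \cdot 1024 + 7168\right) + \frac{19388}{96100} = \left(-3 + 2048 + 7168\right) + 19388 \cdot \frac{1}{96100} = 9213 + \frac{4847}{24025} = \frac{221347172}{24025}$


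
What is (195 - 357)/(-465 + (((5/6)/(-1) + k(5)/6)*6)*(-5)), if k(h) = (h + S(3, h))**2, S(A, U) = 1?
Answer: 81/310 ≈ 0.26129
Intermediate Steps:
k(h) = (1 + h)**2 (k(h) = (h + 1)**2 = (1 + h)**2)
(195 - 357)/(-465 + (((5/6)/(-1) + k(5)/6)*6)*(-5)) = (195 - 357)/(-465 + (((5/6)/(-1) + (1 + 5)**2/6)*6)*(-5)) = -162/(-465 + (((5*(1/6))*(-1) + 6**2*(1/6))*6)*(-5)) = -162/(-465 + (((5/6)*(-1) + 36*(1/6))*6)*(-5)) = -162/(-465 + ((-5/6 + 6)*6)*(-5)) = -162/(-465 + ((31/6)*6)*(-5)) = -162/(-465 + 31*(-5)) = -162/(-465 - 155) = -162/(-620) = -162*(-1/620) = 81/310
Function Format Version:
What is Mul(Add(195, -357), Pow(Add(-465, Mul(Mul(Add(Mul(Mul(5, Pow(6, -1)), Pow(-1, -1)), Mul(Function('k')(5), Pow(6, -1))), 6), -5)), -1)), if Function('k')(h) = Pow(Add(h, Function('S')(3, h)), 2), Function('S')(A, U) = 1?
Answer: Rational(81, 310) ≈ 0.26129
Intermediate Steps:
Function('k')(h) = Pow(Add(1, h), 2) (Function('k')(h) = Pow(Add(h, 1), 2) = Pow(Add(1, h), 2))
Mul(Add(195, -357), Pow(Add(-465, Mul(Mul(Add(Mul(Mul(5, Pow(6, -1)), Pow(-1, -1)), Mul(Function('k')(5), Pow(6, -1))), 6), -5)), -1)) = Mul(Add(195, -357), Pow(Add(-465, Mul(Mul(Add(Mul(Mul(5, Pow(6, -1)), Pow(-1, -1)), Mul(Pow(Add(1, 5), 2), Pow(6, -1))), 6), -5)), -1)) = Mul(-162, Pow(Add(-465, Mul(Mul(Add(Mul(Mul(5, Rational(1, 6)), -1), Mul(Pow(6, 2), Rational(1, 6))), 6), -5)), -1)) = Mul(-162, Pow(Add(-465, Mul(Mul(Add(Mul(Rational(5, 6), -1), Mul(36, Rational(1, 6))), 6), -5)), -1)) = Mul(-162, Pow(Add(-465, Mul(Mul(Add(Rational(-5, 6), 6), 6), -5)), -1)) = Mul(-162, Pow(Add(-465, Mul(Mul(Rational(31, 6), 6), -5)), -1)) = Mul(-162, Pow(Add(-465, Mul(31, -5)), -1)) = Mul(-162, Pow(Add(-465, -155), -1)) = Mul(-162, Pow(-620, -1)) = Mul(-162, Rational(-1, 620)) = Rational(81, 310)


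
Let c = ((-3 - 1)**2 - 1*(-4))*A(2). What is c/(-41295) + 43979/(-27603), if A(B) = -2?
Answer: -121000579/75991059 ≈ -1.5923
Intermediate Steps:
c = -40 (c = ((-3 - 1)**2 - 1*(-4))*(-2) = ((-4)**2 + 4)*(-2) = (16 + 4)*(-2) = 20*(-2) = -40)
c/(-41295) + 43979/(-27603) = -40/(-41295) + 43979/(-27603) = -40*(-1/41295) + 43979*(-1/27603) = 8/8259 - 43979/27603 = -121000579/75991059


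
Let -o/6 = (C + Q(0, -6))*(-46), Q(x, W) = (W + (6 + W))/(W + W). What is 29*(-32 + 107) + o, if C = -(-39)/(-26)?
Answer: 1899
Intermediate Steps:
C = -3/2 (C = -(-39)*(-1)/26 = -1*3/2 = -3/2 ≈ -1.5000)
Q(x, W) = (6 + 2*W)/(2*W) (Q(x, W) = (6 + 2*W)/((2*W)) = (6 + 2*W)*(1/(2*W)) = (6 + 2*W)/(2*W))
o = -276 (o = -6*(-3/2 + (3 - 6)/(-6))*(-46) = -6*(-3/2 - 1/6*(-3))*(-46) = -6*(-3/2 + 1/2)*(-46) = -(-6)*(-46) = -6*46 = -276)
29*(-32 + 107) + o = 29*(-32 + 107) - 276 = 29*75 - 276 = 2175 - 276 = 1899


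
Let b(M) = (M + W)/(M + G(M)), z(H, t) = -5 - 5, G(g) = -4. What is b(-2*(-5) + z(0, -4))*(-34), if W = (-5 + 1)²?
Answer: 136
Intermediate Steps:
z(H, t) = -10
W = 16 (W = (-4)² = 16)
b(M) = (16 + M)/(-4 + M) (b(M) = (M + 16)/(M - 4) = (16 + M)/(-4 + M))
b(-2*(-5) + z(0, -4))*(-34) = ((16 + (-2*(-5) - 10))/(-4 + (-2*(-5) - 10)))*(-34) = ((16 + (10 - 10))/(-4 + (10 - 10)))*(-34) = ((16 + 0)/(-4 + 0))*(-34) = (16/(-4))*(-34) = -¼*16*(-34) = -4*(-34) = 136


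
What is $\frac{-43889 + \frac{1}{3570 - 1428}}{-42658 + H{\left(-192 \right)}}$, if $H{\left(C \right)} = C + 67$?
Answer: $\frac{94010237}{91641186} \approx 1.0259$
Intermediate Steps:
$H{\left(C \right)} = 67 + C$
$\frac{-43889 + \frac{1}{3570 - 1428}}{-42658 + H{\left(-192 \right)}} = \frac{-43889 + \frac{1}{3570 - 1428}}{-42658 + \left(67 - 192\right)} = \frac{-43889 + \frac{1}{2142}}{-42658 - 125} = \frac{-43889 + \frac{1}{2142}}{-42783} = \left(- \frac{94010237}{2142}\right) \left(- \frac{1}{42783}\right) = \frac{94010237}{91641186}$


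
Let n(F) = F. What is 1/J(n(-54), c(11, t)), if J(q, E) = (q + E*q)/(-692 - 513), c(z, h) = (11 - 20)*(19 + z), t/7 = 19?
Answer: -1205/14526 ≈ -0.082955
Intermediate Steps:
t = 133 (t = 7*19 = 133)
c(z, h) = -171 - 9*z (c(z, h) = -9*(19 + z) = -171 - 9*z)
J(q, E) = -q/1205 - E*q/1205 (J(q, E) = (q + E*q)/(-1205) = (q + E*q)*(-1/1205) = -q/1205 - E*q/1205)
1/J(n(-54), c(11, t)) = 1/(-1/1205*(-54)*(1 + (-171 - 9*11))) = 1/(-1/1205*(-54)*(1 + (-171 - 99))) = 1/(-1/1205*(-54)*(1 - 270)) = 1/(-1/1205*(-54)*(-269)) = 1/(-14526/1205) = -1205/14526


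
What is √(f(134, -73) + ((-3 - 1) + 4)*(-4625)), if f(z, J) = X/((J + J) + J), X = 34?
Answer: I*√7446/219 ≈ 0.39402*I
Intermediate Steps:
f(z, J) = 34/(3*J) (f(z, J) = 34/((J + J) + J) = 34/(2*J + J) = 34/((3*J)) = 34*(1/(3*J)) = 34/(3*J))
√(f(134, -73) + ((-3 - 1) + 4)*(-4625)) = √((34/3)/(-73) + ((-3 - 1) + 4)*(-4625)) = √((34/3)*(-1/73) + (-4 + 4)*(-4625)) = √(-34/219 + 0*(-4625)) = √(-34/219 + 0) = √(-34/219) = I*√7446/219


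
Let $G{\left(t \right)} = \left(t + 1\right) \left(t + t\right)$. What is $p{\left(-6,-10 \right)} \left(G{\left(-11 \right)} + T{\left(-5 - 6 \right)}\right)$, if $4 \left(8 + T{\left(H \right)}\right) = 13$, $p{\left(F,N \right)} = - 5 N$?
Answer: $\frac{21525}{2} \approx 10763.0$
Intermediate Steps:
$T{\left(H \right)} = - \frac{19}{4}$ ($T{\left(H \right)} = -8 + \frac{1}{4} \cdot 13 = -8 + \frac{13}{4} = - \frac{19}{4}$)
$G{\left(t \right)} = 2 t \left(1 + t\right)$ ($G{\left(t \right)} = \left(1 + t\right) 2 t = 2 t \left(1 + t\right)$)
$p{\left(-6,-10 \right)} \left(G{\left(-11 \right)} + T{\left(-5 - 6 \right)}\right) = \left(-5\right) \left(-10\right) \left(2 \left(-11\right) \left(1 - 11\right) - \frac{19}{4}\right) = 50 \left(2 \left(-11\right) \left(-10\right) - \frac{19}{4}\right) = 50 \left(220 - \frac{19}{4}\right) = 50 \cdot \frac{861}{4} = \frac{21525}{2}$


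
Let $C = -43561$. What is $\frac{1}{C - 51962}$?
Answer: $- \frac{1}{95523} \approx -1.0469 \cdot 10^{-5}$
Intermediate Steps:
$\frac{1}{C - 51962} = \frac{1}{-43561 - 51962} = \frac{1}{-95523} = - \frac{1}{95523}$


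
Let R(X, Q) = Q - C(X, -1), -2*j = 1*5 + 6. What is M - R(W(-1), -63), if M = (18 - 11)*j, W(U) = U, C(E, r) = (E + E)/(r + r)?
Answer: 51/2 ≈ 25.500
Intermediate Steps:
C(E, r) = E/r (C(E, r) = (2*E)/((2*r)) = (2*E)*(1/(2*r)) = E/r)
j = -11/2 (j = -(1*5 + 6)/2 = -(5 + 6)/2 = -½*11 = -11/2 ≈ -5.5000)
R(X, Q) = Q + X (R(X, Q) = Q - X/(-1) = Q - X*(-1) = Q - (-1)*X = Q + X)
M = -77/2 (M = (18 - 11)*(-11/2) = 7*(-11/2) = -77/2 ≈ -38.500)
M - R(W(-1), -63) = -77/2 - (-63 - 1) = -77/2 - 1*(-64) = -77/2 + 64 = 51/2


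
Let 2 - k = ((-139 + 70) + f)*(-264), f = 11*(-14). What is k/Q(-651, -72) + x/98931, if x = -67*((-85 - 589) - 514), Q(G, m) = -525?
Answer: 55865294/494655 ≈ 112.94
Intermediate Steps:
f = -154
x = 79596 (x = -67*(-674 - 514) = -67*(-1188) = 79596)
k = -58870 (k = 2 - ((-139 + 70) - 154)*(-264) = 2 - (-69 - 154)*(-264) = 2 - (-223)*(-264) = 2 - 1*58872 = 2 - 58872 = -58870)
k/Q(-651, -72) + x/98931 = -58870/(-525) + 79596/98931 = -58870*(-1/525) + 79596*(1/98931) = 1682/15 + 26532/32977 = 55865294/494655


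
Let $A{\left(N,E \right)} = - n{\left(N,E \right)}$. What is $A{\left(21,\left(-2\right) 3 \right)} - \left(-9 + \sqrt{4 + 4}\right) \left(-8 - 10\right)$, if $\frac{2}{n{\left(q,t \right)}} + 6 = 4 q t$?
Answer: $- \frac{41309}{255} + 36 \sqrt{2} \approx -111.08$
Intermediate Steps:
$n{\left(q,t \right)} = \frac{2}{-6 + 4 q t}$
$A{\left(N,E \right)} = - \frac{1}{-3 + 2 E N}$ ($A{\left(N,E \right)} = - \frac{1}{-3 + 2 N E} = - \frac{1}{-3 + 2 E N}$)
$A{\left(21,\left(-2\right) 3 \right)} - \left(-9 + \sqrt{4 + 4}\right) \left(-8 - 10\right) = - \frac{1}{-3 + 2 \left(\left(-2\right) 3\right) 21} - \left(-9 + \sqrt{4 + 4}\right) \left(-8 - 10\right) = - \frac{1}{-3 + 2 \left(-6\right) 21} - \left(-9 + \sqrt{8}\right) \left(-18\right) = - \frac{1}{-3 - 252} - \left(-9 + 2 \sqrt{2}\right) \left(-18\right) = - \frac{1}{-255} - \left(162 - 36 \sqrt{2}\right) = \left(-1\right) \left(- \frac{1}{255}\right) - \left(162 - 36 \sqrt{2}\right) = \frac{1}{255} - \left(162 - 36 \sqrt{2}\right) = - \frac{41309}{255} + 36 \sqrt{2}$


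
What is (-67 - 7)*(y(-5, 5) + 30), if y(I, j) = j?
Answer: -2590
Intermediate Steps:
(-67 - 7)*(y(-5, 5) + 30) = (-67 - 7)*(5 + 30) = -74*35 = -2590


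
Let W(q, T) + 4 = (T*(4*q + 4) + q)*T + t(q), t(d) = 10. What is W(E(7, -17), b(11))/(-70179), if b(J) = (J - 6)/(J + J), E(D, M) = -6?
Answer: -436/8491659 ≈ -5.1345e-5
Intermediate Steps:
b(J) = (-6 + J)/(2*J) (b(J) = (-6 + J)/((2*J)) = (-6 + J)*(1/(2*J)) = (-6 + J)/(2*J))
W(q, T) = 6 + T*(q + T*(4 + 4*q)) (W(q, T) = -4 + ((T*(4*q + 4) + q)*T + 10) = -4 + ((T*(4 + 4*q) + q)*T + 10) = -4 + ((q + T*(4 + 4*q))*T + 10) = -4 + (T*(q + T*(4 + 4*q)) + 10) = -4 + (10 + T*(q + T*(4 + 4*q))) = 6 + T*(q + T*(4 + 4*q)))
W(E(7, -17), b(11))/(-70179) = (6 + 4*((½)*(-6 + 11)/11)² + ((½)*(-6 + 11)/11)*(-6) + 4*(-6)*((½)*(-6 + 11)/11)²)/(-70179) = (6 + 4*((½)*(1/11)*5)² + ((½)*(1/11)*5)*(-6) + 4*(-6)*((½)*(1/11)*5)²)*(-1/70179) = (6 + 4*(5/22)² + (5/22)*(-6) + 4*(-6)*(5/22)²)*(-1/70179) = (6 + 4*(25/484) - 15/11 + 4*(-6)*(25/484))*(-1/70179) = (6 + 25/121 - 15/11 - 150/121)*(-1/70179) = (436/121)*(-1/70179) = -436/8491659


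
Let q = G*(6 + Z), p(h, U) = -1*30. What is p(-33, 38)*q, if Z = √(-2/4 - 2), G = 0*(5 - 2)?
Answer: 0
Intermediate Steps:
G = 0 (G = 0*3 = 0)
p(h, U) = -30
Z = I*√10/2 (Z = √(-2*¼ - 2) = √(-½ - 2) = √(-5/2) = I*√10/2 ≈ 1.5811*I)
q = 0 (q = 0*(6 + I*√10/2) = 0)
p(-33, 38)*q = -30*0 = 0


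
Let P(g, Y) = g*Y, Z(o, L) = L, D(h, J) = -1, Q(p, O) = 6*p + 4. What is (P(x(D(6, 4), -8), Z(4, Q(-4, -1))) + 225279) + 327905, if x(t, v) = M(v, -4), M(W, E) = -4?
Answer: 553264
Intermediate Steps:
Q(p, O) = 4 + 6*p
x(t, v) = -4
P(g, Y) = Y*g
(P(x(D(6, 4), -8), Z(4, Q(-4, -1))) + 225279) + 327905 = ((4 + 6*(-4))*(-4) + 225279) + 327905 = ((4 - 24)*(-4) + 225279) + 327905 = (-20*(-4) + 225279) + 327905 = (80 + 225279) + 327905 = 225359 + 327905 = 553264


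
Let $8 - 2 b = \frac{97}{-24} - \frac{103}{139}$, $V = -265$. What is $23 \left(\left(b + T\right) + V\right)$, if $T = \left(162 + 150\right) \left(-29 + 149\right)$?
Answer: $\frac{5705707589}{6672} \approx 8.5517 \cdot 10^{5}$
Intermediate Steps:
$T = 37440$ ($T = 312 \cdot 120 = 37440$)
$b = \frac{42643}{6672}$ ($b = 4 - \frac{\frac{97}{-24} - \frac{103}{139}}{2} = 4 - \frac{97 \left(- \frac{1}{24}\right) - \frac{103}{139}}{2} = 4 - \frac{- \frac{97}{24} - \frac{103}{139}}{2} = 4 - - \frac{15955}{6672} = 4 + \frac{15955}{6672} = \frac{42643}{6672} \approx 6.3913$)
$23 \left(\left(b + T\right) + V\right) = 23 \left(\left(\frac{42643}{6672} + 37440\right) - 265\right) = 23 \left(\frac{249842323}{6672} - 265\right) = 23 \cdot \frac{248074243}{6672} = \frac{5705707589}{6672}$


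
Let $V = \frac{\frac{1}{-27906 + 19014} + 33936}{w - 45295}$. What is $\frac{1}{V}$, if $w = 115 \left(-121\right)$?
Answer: $- \frac{526495320}{301758911} \approx -1.7448$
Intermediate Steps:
$w = -13915$
$V = - \frac{301758911}{526495320}$ ($V = \frac{\frac{1}{-27906 + 19014} + 33936}{-13915 - 45295} = \frac{\frac{1}{-8892} + 33936}{-59210} = \left(- \frac{1}{8892} + 33936\right) \left(- \frac{1}{59210}\right) = \frac{301758911}{8892} \left(- \frac{1}{59210}\right) = - \frac{301758911}{526495320} \approx -0.57315$)
$\frac{1}{V} = \frac{1}{- \frac{301758911}{526495320}} = - \frac{526495320}{301758911}$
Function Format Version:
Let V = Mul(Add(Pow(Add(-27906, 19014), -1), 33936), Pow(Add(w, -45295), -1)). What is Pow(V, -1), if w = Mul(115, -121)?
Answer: Rational(-526495320, 301758911) ≈ -1.7448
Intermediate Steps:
w = -13915
V = Rational(-301758911, 526495320) (V = Mul(Add(Pow(Add(-27906, 19014), -1), 33936), Pow(Add(-13915, -45295), -1)) = Mul(Add(Pow(-8892, -1), 33936), Pow(-59210, -1)) = Mul(Add(Rational(-1, 8892), 33936), Rational(-1, 59210)) = Mul(Rational(301758911, 8892), Rational(-1, 59210)) = Rational(-301758911, 526495320) ≈ -0.57315)
Pow(V, -1) = Pow(Rational(-301758911, 526495320), -1) = Rational(-526495320, 301758911)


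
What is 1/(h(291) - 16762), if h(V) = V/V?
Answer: -1/16761 ≈ -5.9662e-5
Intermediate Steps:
h(V) = 1
1/(h(291) - 16762) = 1/(1 - 16762) = 1/(-16761) = -1/16761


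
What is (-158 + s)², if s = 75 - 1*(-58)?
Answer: 625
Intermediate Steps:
s = 133 (s = 75 + 58 = 133)
(-158 + s)² = (-158 + 133)² = (-25)² = 625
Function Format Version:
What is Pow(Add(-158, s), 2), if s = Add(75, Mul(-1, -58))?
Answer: 625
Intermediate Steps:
s = 133 (s = Add(75, 58) = 133)
Pow(Add(-158, s), 2) = Pow(Add(-158, 133), 2) = Pow(-25, 2) = 625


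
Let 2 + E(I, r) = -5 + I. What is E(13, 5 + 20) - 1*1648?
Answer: -1642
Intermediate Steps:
E(I, r) = -7 + I (E(I, r) = -2 + (-5 + I) = -7 + I)
E(13, 5 + 20) - 1*1648 = (-7 + 13) - 1*1648 = 6 - 1648 = -1642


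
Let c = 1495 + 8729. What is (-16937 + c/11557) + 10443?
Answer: -75040934/11557 ≈ -6493.1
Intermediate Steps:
c = 10224
(-16937 + c/11557) + 10443 = (-16937 + 10224/11557) + 10443 = -195730685/11557 + 10443 = -75040934/11557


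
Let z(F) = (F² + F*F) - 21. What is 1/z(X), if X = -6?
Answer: 1/51 ≈ 0.019608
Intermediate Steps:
z(F) = -21 + 2*F² (z(F) = (F² + F²) - 21 = 2*F² - 21 = -21 + 2*F²)
1/z(X) = 1/(-21 + 2*(-6)²) = 1/(-21 + 2*36) = 1/(-21 + 72) = 1/51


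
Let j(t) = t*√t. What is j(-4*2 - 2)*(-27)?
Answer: 270*I*√10 ≈ 853.81*I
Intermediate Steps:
j(t) = t^(3/2)
j(-4*2 - 2)*(-27) = (-4*2 - 2)^(3/2)*(-27) = (-8 - 2)^(3/2)*(-27) = (-10)^(3/2)*(-27) = -10*I*√10*(-27) = 270*I*√10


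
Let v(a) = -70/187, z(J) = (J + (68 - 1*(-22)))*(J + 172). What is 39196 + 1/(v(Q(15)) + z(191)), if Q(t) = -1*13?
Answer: 747643749423/19074491 ≈ 39196.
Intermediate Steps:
z(J) = (90 + J)*(172 + J) (z(J) = (J + (68 + 22))*(172 + J) = (J + 90)*(172 + J) = (90 + J)*(172 + J))
Q(t) = -13
v(a) = -70/187 (v(a) = -70*1/187 = -70/187)
39196 + 1/(v(Q(15)) + z(191)) = 39196 + 1/(-70/187 + (15480 + 191² + 262*191)) = 39196 + 1/(-70/187 + (15480 + 36481 + 50042)) = 39196 + 1/(-70/187 + 102003) = 39196 + 1/(19074491/187) = 39196 + 187/19074491 = 747643749423/19074491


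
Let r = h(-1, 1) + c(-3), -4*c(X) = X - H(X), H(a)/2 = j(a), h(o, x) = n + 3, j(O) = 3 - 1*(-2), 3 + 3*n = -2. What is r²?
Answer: 3025/144 ≈ 21.007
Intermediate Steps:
n = -5/3 (n = -1 + (⅓)*(-2) = -1 - ⅔ = -5/3 ≈ -1.6667)
j(O) = 5 (j(O) = 3 + 2 = 5)
h(o, x) = 4/3 (h(o, x) = -5/3 + 3 = 4/3)
H(a) = 10 (H(a) = 2*5 = 10)
c(X) = 5/2 - X/4 (c(X) = -(X - 1*10)/4 = -(X - 10)/4 = -(-10 + X)/4 = 5/2 - X/4)
r = 55/12 (r = 4/3 + (5/2 - ¼*(-3)) = 4/3 + (5/2 + ¾) = 4/3 + 13/4 = 55/12 ≈ 4.5833)
r² = (55/12)² = 3025/144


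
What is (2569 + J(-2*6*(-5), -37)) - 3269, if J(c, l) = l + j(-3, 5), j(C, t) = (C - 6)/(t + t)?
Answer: -7379/10 ≈ -737.90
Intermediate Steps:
j(C, t) = (-6 + C)/(2*t) (j(C, t) = (-6 + C)/((2*t)) = (-6 + C)*(1/(2*t)) = (-6 + C)/(2*t))
J(c, l) = -9/10 + l (J(c, l) = l + (1/2)*(-6 - 3)/5 = l + (1/2)*(1/5)*(-9) = l - 9/10 = -9/10 + l)
(2569 + J(-2*6*(-5), -37)) - 3269 = (2569 + (-9/10 - 37)) - 3269 = (2569 - 379/10) - 3269 = 25311/10 - 3269 = -7379/10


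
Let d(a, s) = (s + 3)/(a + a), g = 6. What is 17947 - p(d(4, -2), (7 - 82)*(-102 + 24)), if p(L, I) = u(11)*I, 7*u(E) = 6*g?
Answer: -84971/7 ≈ -12139.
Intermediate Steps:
u(E) = 36/7 (u(E) = (6*6)/7 = (⅐)*36 = 36/7)
d(a, s) = (3 + s)/(2*a) (d(a, s) = (3 + s)/((2*a)) = (3 + s)*(1/(2*a)) = (3 + s)/(2*a))
p(L, I) = 36*I/7
17947 - p(d(4, -2), (7 - 82)*(-102 + 24)) = 17947 - 36*(7 - 82)*(-102 + 24)/7 = 17947 - 36*(-75*(-78))/7 = 17947 - 36*5850/7 = 17947 - 1*210600/7 = 17947 - 210600/7 = -84971/7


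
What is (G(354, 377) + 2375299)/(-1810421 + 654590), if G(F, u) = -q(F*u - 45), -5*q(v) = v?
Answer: -12009908/5779155 ≈ -2.0781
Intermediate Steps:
q(v) = -v/5
G(F, u) = -9 + F*u/5 (G(F, u) = -(-1)*(F*u - 45)/5 = -(-1)*(-45 + F*u)/5 = -(9 - F*u/5) = -9 + F*u/5)
(G(354, 377) + 2375299)/(-1810421 + 654590) = ((-9 + (⅕)*354*377) + 2375299)/(-1810421 + 654590) = ((-9 + 133458/5) + 2375299)/(-1155831) = (133413/5 + 2375299)*(-1/1155831) = (12009908/5)*(-1/1155831) = -12009908/5779155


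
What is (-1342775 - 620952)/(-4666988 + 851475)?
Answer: 1963727/3815513 ≈ 0.51467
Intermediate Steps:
(-1342775 - 620952)/(-4666988 + 851475) = -1963727/(-3815513) = -1963727*(-1/3815513) = 1963727/3815513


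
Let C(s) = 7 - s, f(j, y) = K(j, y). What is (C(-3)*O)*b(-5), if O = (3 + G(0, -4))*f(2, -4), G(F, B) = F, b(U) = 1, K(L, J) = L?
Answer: 60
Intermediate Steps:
f(j, y) = j
O = 6 (O = (3 + 0)*2 = 3*2 = 6)
(C(-3)*O)*b(-5) = ((7 - 1*(-3))*6)*1 = ((7 + 3)*6)*1 = (10*6)*1 = 60*1 = 60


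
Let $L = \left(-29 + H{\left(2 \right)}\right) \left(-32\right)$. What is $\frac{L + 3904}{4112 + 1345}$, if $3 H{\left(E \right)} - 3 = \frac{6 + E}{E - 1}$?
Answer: $\frac{832}{963} \approx 0.86397$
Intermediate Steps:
$H{\left(E \right)} = 1 + \frac{6 + E}{3 \left(-1 + E\right)}$ ($H{\left(E \right)} = 1 + \frac{\left(6 + E\right) \frac{1}{E - 1}}{3} = 1 + \frac{\left(6 + E\right) \frac{1}{-1 + E}}{3} = 1 + \frac{\frac{1}{-1 + E} \left(6 + E\right)}{3} = 1 + \frac{6 + E}{3 \left(-1 + E\right)}$)
$L = \frac{2432}{3}$ ($L = \left(-29 + \frac{3 + 4 \cdot 2}{3 \left(-1 + 2\right)}\right) \left(-32\right) = \left(-29 + \frac{3 + 8}{3 \cdot 1}\right) \left(-32\right) = \left(-29 + \frac{1}{3} \cdot 1 \cdot 11\right) \left(-32\right) = \left(-29 + \frac{11}{3}\right) \left(-32\right) = \left(- \frac{76}{3}\right) \left(-32\right) = \frac{2432}{3} \approx 810.67$)
$\frac{L + 3904}{4112 + 1345} = \frac{\frac{2432}{3} + 3904}{4112 + 1345} = \frac{14144}{3 \cdot 5457} = \frac{14144}{3} \cdot \frac{1}{5457} = \frac{832}{963}$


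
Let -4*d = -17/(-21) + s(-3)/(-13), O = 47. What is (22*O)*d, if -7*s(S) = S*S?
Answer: -64108/273 ≈ -234.83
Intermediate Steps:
s(S) = -S**2/7 (s(S) = -S*S/7 = -S**2/7)
d = -62/273 (d = -(-17/(-21) - 1/7*(-3)**2/(-13))/4 = -(-17*(-1/21) - 1/7*9*(-1/13))/4 = -(17/21 - 9/7*(-1/13))/4 = -(17/21 + 9/91)/4 = -1/4*248/273 = -62/273 ≈ -0.22711)
(22*O)*d = (22*47)*(-62/273) = 1034*(-62/273) = -64108/273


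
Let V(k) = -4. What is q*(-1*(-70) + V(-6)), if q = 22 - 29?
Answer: -462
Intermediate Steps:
q = -7
q*(-1*(-70) + V(-6)) = -7*(-1*(-70) - 4) = -7*(70 - 4) = -7*66 = -462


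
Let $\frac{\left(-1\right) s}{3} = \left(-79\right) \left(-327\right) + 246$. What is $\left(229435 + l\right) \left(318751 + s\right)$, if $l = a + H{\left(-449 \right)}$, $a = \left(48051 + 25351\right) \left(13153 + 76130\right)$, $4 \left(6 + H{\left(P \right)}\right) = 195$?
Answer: $\frac{3152551803090575}{2} \approx 1.5763 \cdot 10^{15}$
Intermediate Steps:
$H{\left(P \right)} = \frac{171}{4}$ ($H{\left(P \right)} = -6 + \frac{1}{4} \cdot 195 = -6 + \frac{195}{4} = \frac{171}{4}$)
$s = -78237$ ($s = - 3 \left(\left(-79\right) \left(-327\right) + 246\right) = - 3 \left(25833 + 246\right) = \left(-3\right) 26079 = -78237$)
$a = 6553550766$ ($a = 73402 \cdot 89283 = 6553550766$)
$l = \frac{26214203235}{4}$ ($l = 6553550766 + \frac{171}{4} = \frac{26214203235}{4} \approx 6.5536 \cdot 10^{9}$)
$\left(229435 + l\right) \left(318751 + s\right) = \left(229435 + \frac{26214203235}{4}\right) \left(318751 - 78237\right) = \frac{26215120975}{4} \cdot 240514 = \frac{3152551803090575}{2}$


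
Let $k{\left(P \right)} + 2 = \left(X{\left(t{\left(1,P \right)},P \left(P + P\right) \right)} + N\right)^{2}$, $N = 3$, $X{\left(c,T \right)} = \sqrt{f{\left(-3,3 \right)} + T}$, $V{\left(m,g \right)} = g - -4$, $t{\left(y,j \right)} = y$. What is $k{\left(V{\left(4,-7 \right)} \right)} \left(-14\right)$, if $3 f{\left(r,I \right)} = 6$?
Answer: $-378 - 168 \sqrt{5} \approx -753.66$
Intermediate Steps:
$f{\left(r,I \right)} = 2$ ($f{\left(r,I \right)} = \frac{1}{3} \cdot 6 = 2$)
$V{\left(m,g \right)} = 4 + g$ ($V{\left(m,g \right)} = g + 4 = 4 + g$)
$X{\left(c,T \right)} = \sqrt{2 + T}$
$k{\left(P \right)} = -2 + \left(3 + \sqrt{2 + 2 P^{2}}\right)^{2}$ ($k{\left(P \right)} = -2 + \left(\sqrt{2 + P \left(P + P\right)} + 3\right)^{2} = -2 + \left(\sqrt{2 + P 2 P} + 3\right)^{2} = -2 + \left(\sqrt{2 + 2 P^{2}} + 3\right)^{2} = -2 + \left(3 + \sqrt{2 + 2 P^{2}}\right)^{2}$)
$k{\left(V{\left(4,-7 \right)} \right)} \left(-14\right) = \left(-2 + \left(3 + \sqrt{2} \sqrt{1 + \left(4 - 7\right)^{2}}\right)^{2}\right) \left(-14\right) = \left(-2 + \left(3 + \sqrt{2} \sqrt{1 + \left(-3\right)^{2}}\right)^{2}\right) \left(-14\right) = \left(-2 + \left(3 + \sqrt{2} \sqrt{1 + 9}\right)^{2}\right) \left(-14\right) = \left(-2 + \left(3 + \sqrt{2} \sqrt{10}\right)^{2}\right) \left(-14\right) = \left(-2 + \left(3 + 2 \sqrt{5}\right)^{2}\right) \left(-14\right) = 28 - 14 \left(3 + 2 \sqrt{5}\right)^{2}$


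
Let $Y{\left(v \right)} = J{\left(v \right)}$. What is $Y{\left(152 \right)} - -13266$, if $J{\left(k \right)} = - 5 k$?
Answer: $12506$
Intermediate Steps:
$Y{\left(v \right)} = - 5 v$
$Y{\left(152 \right)} - -13266 = \left(-5\right) 152 - -13266 = -760 + 13266 = 12506$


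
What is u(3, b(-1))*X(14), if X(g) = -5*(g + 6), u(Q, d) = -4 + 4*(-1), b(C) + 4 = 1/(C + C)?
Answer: 800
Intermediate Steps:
b(C) = -4 + 1/(2*C) (b(C) = -4 + 1/(C + C) = -4 + 1/(2*C))
u(Q, d) = -8 (u(Q, d) = -4 - 4 = -8)
X(g) = -30 - 5*g (X(g) = -5*(6 + g) = -30 - 5*g)
u(3, b(-1))*X(14) = -8*(-30 - 5*14) = -8*(-30 - 70) = -8*(-100) = 800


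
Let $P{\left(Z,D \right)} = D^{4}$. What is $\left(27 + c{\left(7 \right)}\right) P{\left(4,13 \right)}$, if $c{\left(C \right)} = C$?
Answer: $971074$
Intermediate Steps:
$\left(27 + c{\left(7 \right)}\right) P{\left(4,13 \right)} = \left(27 + 7\right) 13^{4} = 34 \cdot 28561 = 971074$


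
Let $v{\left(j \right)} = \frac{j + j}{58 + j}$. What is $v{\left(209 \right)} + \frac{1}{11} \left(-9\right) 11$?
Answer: $- \frac{1985}{267} \approx -7.4345$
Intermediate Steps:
$v{\left(j \right)} = \frac{2 j}{58 + j}$
$v{\left(209 \right)} + \frac{1}{11} \left(-9\right) 11 = 2 \cdot 209 \frac{1}{58 + 209} + \frac{1}{11} \left(-9\right) 11 = 2 \cdot 209 \cdot \frac{1}{267} + \frac{1}{11} \left(-9\right) 11 = 2 \cdot 209 \cdot \frac{1}{267} - 9 = \frac{418}{267} - 9 = - \frac{1985}{267}$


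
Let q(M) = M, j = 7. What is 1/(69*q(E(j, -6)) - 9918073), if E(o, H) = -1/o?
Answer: -7/69426580 ≈ -1.0083e-7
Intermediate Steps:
1/(69*q(E(j, -6)) - 9918073) = 1/(69*(-1/7) - 9918073) = 1/(69*(-1*⅐) - 9918073) = 1/(69*(-⅐) - 9918073) = 1/(-69/7 - 9918073) = 1/(-69426580/7) = -7/69426580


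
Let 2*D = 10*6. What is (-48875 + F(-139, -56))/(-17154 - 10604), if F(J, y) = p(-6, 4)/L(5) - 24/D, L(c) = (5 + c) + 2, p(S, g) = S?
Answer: 488763/277580 ≈ 1.7608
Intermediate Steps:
L(c) = 7 + c
D = 30 (D = (10*6)/2 = (1/2)*60 = 30)
F(J, y) = -13/10 (F(J, y) = -6/(7 + 5) - 24/30 = -6/12 - 24*1/30 = -6*1/12 - 4/5 = -1/2 - 4/5 = -13/10)
(-48875 + F(-139, -56))/(-17154 - 10604) = (-48875 - 13/10)/(-17154 - 10604) = -488763/10/(-27758) = -488763/10*(-1/27758) = 488763/277580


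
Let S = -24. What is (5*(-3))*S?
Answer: 360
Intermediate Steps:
(5*(-3))*S = (5*(-3))*(-24) = -15*(-24) = 360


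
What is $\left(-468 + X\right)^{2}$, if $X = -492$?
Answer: $921600$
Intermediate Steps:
$\left(-468 + X\right)^{2} = \left(-468 - 492\right)^{2} = \left(-960\right)^{2} = 921600$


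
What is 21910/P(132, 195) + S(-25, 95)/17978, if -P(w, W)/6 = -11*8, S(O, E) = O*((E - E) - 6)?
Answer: 98494295/2373096 ≈ 41.505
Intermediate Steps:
S(O, E) = -6*O (S(O, E) = O*(0 - 6) = O*(-6) = -6*O)
P(w, W) = 528 (P(w, W) = -(-66)*8 = -6*(-88) = 528)
21910/P(132, 195) + S(-25, 95)/17978 = 21910/528 - 6*(-25)/17978 = 21910*(1/528) + 150*(1/17978) = 10955/264 + 75/8989 = 98494295/2373096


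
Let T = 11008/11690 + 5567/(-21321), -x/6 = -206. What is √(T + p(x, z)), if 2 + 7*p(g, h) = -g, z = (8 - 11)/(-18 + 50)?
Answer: I*√304011390075463105/41540415 ≈ 13.273*I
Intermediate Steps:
x = 1236 (x = -6*(-206) = 1236)
z = -3/32 ≈ -0.093750
T = 84811669/124621245 (T = 11008*(1/11690) + 5567*(-1/21321) = 5504/5845 - 5567/21321 = 84811669/124621245 ≈ 0.68056)
p(g, h) = -2/7 - g/7 (p(g, h) = -2/7 + (-g)/7 = -2/7 - g/7)
√(T + p(x, z)) = √(84811669/124621245 + (-2/7 - ⅐*1236)) = √(84811669/124621245 + (-2/7 - 1236/7)) = √(84811669/124621245 - 1238/7) = √(-21955345661/124621245) = I*√304011390075463105/41540415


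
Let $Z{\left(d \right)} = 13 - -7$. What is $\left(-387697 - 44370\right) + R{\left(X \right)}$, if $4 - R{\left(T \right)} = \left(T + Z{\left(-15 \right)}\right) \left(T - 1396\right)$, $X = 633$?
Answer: $66176$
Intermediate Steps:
$Z{\left(d \right)} = 20$ ($Z{\left(d \right)} = 13 + 7 = 20$)
$R{\left(T \right)} = 4 - \left(-1396 + T\right) \left(20 + T\right)$ ($R{\left(T \right)} = 4 - \left(T + 20\right) \left(T - 1396\right) = 4 - \left(20 + T\right) \left(T - 1396\right) = 4 - \left(20 + T\right) \left(-1396 + T\right) = 4 - \left(-1396 + T\right) \left(20 + T\right)$)
$\left(-387697 - 44370\right) + R{\left(X \right)} = \left(-387697 - 44370\right) + \left(27924 - 633^{2} + 1376 \cdot 633\right) = -432067 + \left(27924 - 400689 + 871008\right) = -432067 + 498243 = 66176$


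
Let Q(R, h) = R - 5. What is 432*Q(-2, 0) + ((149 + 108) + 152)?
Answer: -2615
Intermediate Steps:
Q(R, h) = -5 + R
432*Q(-2, 0) + ((149 + 108) + 152) = 432*(-5 - 2) + ((149 + 108) + 152) = 432*(-7) + (257 + 152) = -3024 + 409 = -2615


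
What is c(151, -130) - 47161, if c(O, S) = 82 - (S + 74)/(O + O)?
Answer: -7108901/151 ≈ -47079.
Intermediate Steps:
c(O, S) = 82 - (74 + S)/(2*O)
c(151, -130) - 47161 = (½)*(-74 - 1*(-130) + 164*151)/151 - 47161 = (½)*(1/151)*(-74 + 130 + 24764) - 47161 = (½)*(1/151)*24820 - 47161 = 12410/151 - 47161 = -7108901/151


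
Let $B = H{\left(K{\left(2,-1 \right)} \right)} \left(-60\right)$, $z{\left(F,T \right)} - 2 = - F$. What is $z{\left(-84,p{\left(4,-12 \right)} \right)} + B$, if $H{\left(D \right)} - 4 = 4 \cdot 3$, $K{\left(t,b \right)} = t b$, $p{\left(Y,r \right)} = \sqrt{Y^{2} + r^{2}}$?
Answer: $-874$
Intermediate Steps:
$K{\left(t,b \right)} = b t$
$H{\left(D \right)} = 16$ ($H{\left(D \right)} = 4 + 4 \cdot 3 = 4 + 12 = 16$)
$z{\left(F,T \right)} = 2 - F$
$B = -960$ ($B = 16 \left(-60\right) = -960$)
$z{\left(-84,p{\left(4,-12 \right)} \right)} + B = \left(2 - -84\right) - 960 = \left(2 + 84\right) - 960 = 86 - 960 = -874$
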